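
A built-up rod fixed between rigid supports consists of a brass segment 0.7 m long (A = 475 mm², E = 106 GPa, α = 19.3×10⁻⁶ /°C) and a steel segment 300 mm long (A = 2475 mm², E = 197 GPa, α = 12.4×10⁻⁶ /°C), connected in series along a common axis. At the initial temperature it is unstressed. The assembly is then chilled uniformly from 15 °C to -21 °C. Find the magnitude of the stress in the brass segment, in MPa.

Free thermal contraction of the whole bar: Σ αᵢΔT Lᵢ = 19.3×10⁻⁶×36×700 + 12.4×10⁻⁶×36×300 = 0.6203 mm.
The rigid supports impose zero overall length change; the single axial force P common to all segments must satisfy P Σ Lᵢ/(AᵢEᵢ) = δ_free.
The series flexibility is Σ Lᵢ/(AᵢEᵢ) = 700/(475×106×10³) + 300/(2475×197×10³) = 1.452×10⁻⁵ mm/N.
So P = 0.6203 / 1.452×10⁻⁵ = 42.72 kN, tensile.
σ_{brass} = P / A = 42720 / 475 = 89.95 MPa.

σ ≈ 89.9 MPa (tensile)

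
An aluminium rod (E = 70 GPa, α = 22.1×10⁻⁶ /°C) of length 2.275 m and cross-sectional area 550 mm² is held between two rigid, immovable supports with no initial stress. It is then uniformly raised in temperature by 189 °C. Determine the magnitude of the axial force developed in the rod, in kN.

The ends cannot move, so σ = EαΔT = 70×10³ × 22.1×10⁻⁶ × 189 = 292.4 MPa.
Then P = σA = 292.4 × 550 mm² = 160.8 kN, compressive.

P ≈ 161 kN (compressive)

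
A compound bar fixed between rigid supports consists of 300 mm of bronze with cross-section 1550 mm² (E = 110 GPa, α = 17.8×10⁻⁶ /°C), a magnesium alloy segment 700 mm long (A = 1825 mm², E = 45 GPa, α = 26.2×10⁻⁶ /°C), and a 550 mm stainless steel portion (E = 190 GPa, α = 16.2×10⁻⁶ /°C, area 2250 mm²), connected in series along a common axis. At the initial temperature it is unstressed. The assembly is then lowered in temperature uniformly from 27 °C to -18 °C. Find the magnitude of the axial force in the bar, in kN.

P ≈ 127 kN (tensile)

With the walls removed the bar would change length by δ_free = Σ αᵢΔT Lᵢ = 17.8×10⁻⁶×45×300 + 26.2×10⁻⁶×45×700 + 16.2×10⁻⁶×45×550 = 1.467 mm.
The rigid supports impose zero overall length change; the single axial force P common to all segments must satisfy P Σ Lᵢ/(AᵢEᵢ) = δ_free.
The series flexibility is Σ Lᵢ/(AᵢEᵢ) = 300/(1550×110×10³) + 700/(1825×45×10³) + 550/(2250×190×10³) = 1.157×10⁻⁵ mm/N.
So P = 1.467 / 1.157×10⁻⁵ = 126.8 kN, tensile.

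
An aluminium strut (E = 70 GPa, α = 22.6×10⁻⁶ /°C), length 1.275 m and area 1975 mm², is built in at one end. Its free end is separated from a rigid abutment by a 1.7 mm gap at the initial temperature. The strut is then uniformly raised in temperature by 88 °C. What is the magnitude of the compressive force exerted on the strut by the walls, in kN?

If the wall were absent the strut would grow by αΔT L = 22.6×10⁻⁶ × 88 × 1275 = 2.536 mm.
This exceeds the 1.7 mm gap, so the wall pushes back. The portion of expansion that must be recovered elastically is δ_free − gap = 2.536 − 1.7 = 0.8357 mm.
That suppressed elongation corresponds to σ = E·Δ/L = 70×10³ × 0.8357/1275 = 45.88 MPa.
Force on the wall = σA = 45.88 × 1975 mm² = 90.62 kN.

P ≈ 90.6 kN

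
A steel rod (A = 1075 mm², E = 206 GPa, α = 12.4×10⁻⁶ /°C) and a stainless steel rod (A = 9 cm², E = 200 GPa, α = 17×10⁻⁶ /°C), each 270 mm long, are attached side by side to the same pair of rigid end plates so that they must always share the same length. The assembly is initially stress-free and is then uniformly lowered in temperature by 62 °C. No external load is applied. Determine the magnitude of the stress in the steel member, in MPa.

σ ≈ 26.3 MPa (compressive)

Equilibrium of a rigid end plate with no external load gives equal and opposite internal forces ±P in the two members. Since α_{stainless steel} > α_{steel}, cooling drives the stainless steel into tension and the steel into compression.
Setting the final lengths equal and cancelling L: (α₁ − α₂)ΔT = P/(A₁E₁) + P/(A₂E₂).
|α₁ − α₂|·ΔT = 4.6×10⁻⁶ × 62 = 0.0002852.
1/(A₁E₁) + 1/(A₂E₂) = 1/(1075×206×10³) + 1/(900×200×10³) = 1.007×10⁻⁸ N⁻¹.
P = 0.0002852 / 1.007×10⁻⁸ = 28320 N = 28.32 kN.
σ_{steel} = P/A₁ = 28320/1075 = 26.34 MPa, compressive.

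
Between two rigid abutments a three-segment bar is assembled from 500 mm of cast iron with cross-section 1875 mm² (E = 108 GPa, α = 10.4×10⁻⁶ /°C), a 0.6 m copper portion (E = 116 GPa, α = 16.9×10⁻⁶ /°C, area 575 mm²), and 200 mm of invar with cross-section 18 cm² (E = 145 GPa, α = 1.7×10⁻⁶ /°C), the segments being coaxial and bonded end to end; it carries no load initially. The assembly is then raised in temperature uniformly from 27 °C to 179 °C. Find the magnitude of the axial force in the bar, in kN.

With the walls removed the bar would change length by δ_free = Σ αᵢΔT Lᵢ = 10.4×10⁻⁶×152×500 + 16.9×10⁻⁶×152×600 + 1.7×10⁻⁶×152×200 = 2.383 mm.
Since the ends are fixed, an axial force P builds up, equal in every segment, with P · Σ Lᵢ/(AᵢEᵢ) = δ_free.
Σ Lᵢ/(AᵢEᵢ) = 500/(1875×108×10³) + 600/(575×116×10³) + 200/(1800×145×10³) = 1.223×10⁻⁵ mm/N.
P = 2.383 / 1.223×10⁻⁵ = 194900 N = 194.9 kN, compressive.

P ≈ 195 kN (compressive)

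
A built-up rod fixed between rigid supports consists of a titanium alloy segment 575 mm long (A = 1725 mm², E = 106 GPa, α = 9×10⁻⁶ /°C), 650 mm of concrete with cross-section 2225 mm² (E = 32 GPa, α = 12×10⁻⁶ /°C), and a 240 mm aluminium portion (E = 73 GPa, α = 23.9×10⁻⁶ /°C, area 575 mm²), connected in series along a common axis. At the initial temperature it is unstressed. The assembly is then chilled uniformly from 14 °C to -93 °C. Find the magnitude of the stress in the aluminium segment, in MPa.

If the supports were absent, the total length change would be Σ αᵢΔT Lᵢ = 9×10⁻⁶×107×575 + 12×10⁻⁶×107×650 + 23.9×10⁻⁶×107×240 = 2.002 mm.
The walls prevent any net length change, so an axial force P (same in every segment) develops. Compatibility: P · Σ Lᵢ/(AᵢEᵢ) = δ_free.
Σ Lᵢ/(AᵢEᵢ) = 575/(1725×106×10³) + 650/(2225×32×10³) + 240/(575×73×10³) = 1.799×10⁻⁵ mm/N.
P = 2.002 / 1.799×10⁻⁵ = 111300 N = 111.3 kN, tensile.
σ_{aluminium} = P / A = 111300 / 575 = 193.5 MPa.

σ ≈ 194 MPa (tensile)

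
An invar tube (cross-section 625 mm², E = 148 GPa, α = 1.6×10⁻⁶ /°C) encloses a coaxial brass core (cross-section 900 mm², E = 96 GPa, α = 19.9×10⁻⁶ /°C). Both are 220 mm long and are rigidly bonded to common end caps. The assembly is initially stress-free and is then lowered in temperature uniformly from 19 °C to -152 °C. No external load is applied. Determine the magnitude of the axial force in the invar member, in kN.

Both members must finish at the same length. With the larger α, the brass tends to over-contract; the plates restrain it, putting the brass in tension and the invar in compression. With no external load the two internal forces are equal and opposite, magnitude P.
Compatibility of the two members (thermal + elastic change equal): (α₁ − α₂)ΔT = P·[1/(A₁E₁) + 1/(A₂E₂)].
|α₁ − α₂|·ΔT = 18.3×10⁻⁶ × 171 = 0.003129.
1/(A₁E₁) + 1/(A₂E₂) = 1/(625×148×10³) + 1/(900×96×10³) = 2.238×10⁻⁸ N⁻¹.
P = 0.003129 / 2.238×10⁻⁸ = 139800 N = 139.8 kN.

P ≈ 140 kN (compressive in the invar)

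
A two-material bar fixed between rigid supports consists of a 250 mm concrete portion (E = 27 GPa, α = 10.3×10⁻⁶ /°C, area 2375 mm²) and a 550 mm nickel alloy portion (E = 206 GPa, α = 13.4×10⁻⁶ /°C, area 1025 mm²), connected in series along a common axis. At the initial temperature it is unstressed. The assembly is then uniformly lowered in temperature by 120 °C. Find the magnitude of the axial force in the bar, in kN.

With the walls removed the bar would change length by δ_free = Σ αᵢΔT Lᵢ = 10.3×10⁻⁶×120×250 + 13.4×10⁻⁶×120×550 = 1.193 mm.
The rigid supports impose zero overall length change; the single axial force P common to all segments must satisfy P Σ Lᵢ/(AᵢEᵢ) = δ_free.
The series flexibility is Σ Lᵢ/(AᵢEᵢ) = 250/(2375×27×10³) + 550/(1025×206×10³) = 6.503×10⁻⁶ mm/N.
P = 1.193 / 6.503×10⁻⁶ = 183500 N = 183.5 kN, tensile.

P ≈ 184 kN (tensile)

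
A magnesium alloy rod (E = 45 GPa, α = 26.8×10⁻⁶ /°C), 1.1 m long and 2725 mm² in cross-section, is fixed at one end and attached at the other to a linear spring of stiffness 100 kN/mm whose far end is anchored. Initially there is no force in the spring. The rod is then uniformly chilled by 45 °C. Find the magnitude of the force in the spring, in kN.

P ≈ 69.9 kN

The unrestrained thermal change is αΔT L = 26.8×10⁻⁶ × 45 × 1100 = 1.327 mm.
With a force P in the spring, the elastic change of the rod is PL/(AE) and that of the spring is P/k; compatibility requires their sum to equal δ_free.
So P = δ_free / [L/(AE) + 1/k] = 1.327 / [ 1100/(2725×45×10³) + 1/(100×10³) ].
P = 1.327 / 1.897×10⁻⁵ = 69930 N.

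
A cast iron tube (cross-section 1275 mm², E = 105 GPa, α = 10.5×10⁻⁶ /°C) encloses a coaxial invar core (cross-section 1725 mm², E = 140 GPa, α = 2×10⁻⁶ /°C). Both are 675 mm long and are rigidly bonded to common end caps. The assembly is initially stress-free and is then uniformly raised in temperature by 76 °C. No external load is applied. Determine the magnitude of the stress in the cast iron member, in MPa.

σ ≈ 43.6 MPa (compressive)

Both members must finish at the same length. With the larger α, the cast iron tends to over-expand; the plates restrain it, putting the cast iron in compression and the invar in tension. With no external load the two internal forces are equal and opposite, magnitude P.
Compatibility of the two members (thermal + elastic change equal): (α₁ − α₂)ΔT = P·[1/(A₁E₁) + 1/(A₂E₂)].
|α₁ − α₂|·ΔT = 8.5×10⁻⁶ × 76 = 0.000646.
1/(A₁E₁) + 1/(A₂E₂) = 1/(1275×105×10³) + 1/(1725×140×10³) = 1.161×10⁻⁸ N⁻¹.
P = 0.000646 / 1.161×10⁻⁸ = 55640 N = 55.64 kN.
σ_{cast iron} = P/A₁ = 55640/1275 = 43.64 MPa, compressive.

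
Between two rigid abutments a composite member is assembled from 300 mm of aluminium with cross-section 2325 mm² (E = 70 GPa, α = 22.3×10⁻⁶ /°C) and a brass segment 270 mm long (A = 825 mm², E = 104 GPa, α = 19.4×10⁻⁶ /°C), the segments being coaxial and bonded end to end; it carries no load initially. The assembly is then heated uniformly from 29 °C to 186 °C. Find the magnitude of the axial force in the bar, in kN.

P ≈ 375 kN (compressive)

Free thermal expansion of the whole bar: Σ αᵢΔT Lᵢ = 22.3×10⁻⁶×157×300 + 19.4×10⁻⁶×157×270 = 1.873 mm.
The walls prevent any net length change, so an axial force P (same in every segment) develops. Compatibility: P · Σ Lᵢ/(AᵢEᵢ) = δ_free.
Σ Lᵢ/(AᵢEᵢ) = 300/(2325×70×10³) + 270/(825×104×10³) = 4.99×10⁻⁶ mm/N.
Hence P = δ_free / Σ(L/AE) = 1.873/4.99×10⁻⁶ = 375.3 kN (compressive).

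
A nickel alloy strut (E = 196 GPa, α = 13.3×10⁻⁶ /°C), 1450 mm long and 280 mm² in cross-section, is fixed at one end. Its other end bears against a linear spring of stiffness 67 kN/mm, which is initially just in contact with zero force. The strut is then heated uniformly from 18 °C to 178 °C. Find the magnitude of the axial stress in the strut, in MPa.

The unrestrained thermal change is αΔT L = 13.3×10⁻⁶ × 160 × 1450 = 3.086 mm.
With a force P in the spring, the elastic change of the strut is PL/(AE) and that of the spring is P/k; compatibility requires their sum to equal δ_free.
So P = δ_free / [L/(AE) + 1/k] = 3.086 / [ 1450/(280×196×10³) + 1/(67×10³) ].
P = 3.086 / 4.135×10⁻⁵ = 74630 N.
σ = P/A = 74630/280 = 266.5 MPa.

σ ≈ 267 MPa (compressive)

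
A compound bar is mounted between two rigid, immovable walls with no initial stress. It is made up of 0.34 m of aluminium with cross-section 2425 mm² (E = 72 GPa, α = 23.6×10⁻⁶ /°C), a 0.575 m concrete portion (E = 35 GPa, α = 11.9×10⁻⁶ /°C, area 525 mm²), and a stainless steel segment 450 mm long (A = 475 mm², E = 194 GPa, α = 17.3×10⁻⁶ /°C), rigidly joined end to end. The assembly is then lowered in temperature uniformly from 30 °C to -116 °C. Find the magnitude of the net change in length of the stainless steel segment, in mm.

Free thermal contraction of the whole bar: Σ αᵢΔT Lᵢ = 23.6×10⁻⁶×146×340 + 11.9×10⁻⁶×146×575 + 17.3×10⁻⁶×146×450 = 3.307 mm.
Since the ends are fixed, an axial force P builds up, equal in every segment, with P · Σ Lᵢ/(AᵢEᵢ) = δ_free.
The series flexibility is Σ Lᵢ/(AᵢEᵢ) = 340/(2425×72×10³) + 575/(525×35×10³) + 450/(475×194×10³) = 3.812×10⁻⁵ mm/N.
P = 3.307 / 3.812×10⁻⁵ = 86750 N = 86.75 kN, tensile.
For the stainless steel segment, free thermal change = 17.3×10⁻⁶×146×450 = 1.137 mm and elastic change from P = 86750×450/(475×194×10³) = 0.4236 mm; these oppose, so the net change is 0.713 mm (segment shortens).

|ΔL| ≈ 0.713 mm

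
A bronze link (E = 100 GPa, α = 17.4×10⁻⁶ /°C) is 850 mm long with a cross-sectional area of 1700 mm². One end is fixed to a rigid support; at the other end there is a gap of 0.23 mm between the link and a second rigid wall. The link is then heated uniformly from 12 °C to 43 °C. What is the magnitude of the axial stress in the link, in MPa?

Free thermal elongation = αΔT L = 17.4×10⁻⁶ × 31 × 850 = 0.4585 mm.
This exceeds the 0.23 mm gap, so the wall pushes back. The portion of expansion that must be recovered elastically is δ_free − gap = 0.4585 − 0.23 = 0.2285 mm.
So σ = E(δ_free − g)/L = 100×10³ × 0.2285/850 = 26.88 MPa.

σ ≈ 26.9 MPa (compressive)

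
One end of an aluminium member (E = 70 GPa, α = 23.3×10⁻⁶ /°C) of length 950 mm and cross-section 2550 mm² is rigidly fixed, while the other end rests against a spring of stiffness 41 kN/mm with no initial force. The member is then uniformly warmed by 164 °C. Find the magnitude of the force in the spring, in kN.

P ≈ 122 kN

If the spring were absent the member would lengthen by αΔT L = 23.3×10⁻⁶ × 164 × 950 = 3.63 mm.
With a force P in the spring, the elastic change of the member is PL/(AE) and that of the spring is P/k; compatibility requires their sum to equal δ_free.
P [ L/(AE) + 1/k ] = δ_free → P [ 950/(2550×70×10³) + 1/(41×10³) ] = 3.63.
P = 3.63 / 2.971×10⁻⁵ = 122200 N.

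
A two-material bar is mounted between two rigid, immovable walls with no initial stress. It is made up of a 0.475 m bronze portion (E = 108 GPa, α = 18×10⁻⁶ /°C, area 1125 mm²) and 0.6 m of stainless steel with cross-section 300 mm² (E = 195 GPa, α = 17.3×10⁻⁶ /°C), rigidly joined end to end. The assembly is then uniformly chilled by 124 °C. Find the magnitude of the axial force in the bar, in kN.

P ≈ 166 kN (tensile)

If the supports were absent, the total length change would be Σ αᵢΔT Lᵢ = 18×10⁻⁶×124×475 + 17.3×10⁻⁶×124×600 = 2.347 mm.
The rigid supports impose zero overall length change; the single axial force P common to all segments must satisfy P Σ Lᵢ/(AᵢEᵢ) = δ_free.
Σ Lᵢ/(AᵢEᵢ) = 475/(1125×108×10³) + 600/(300×195×10³) = 1.417×10⁻⁵ mm/N.
Hence P = δ_free / Σ(L/AE) = 2.347/1.417×10⁻⁵ = 165.7 kN (tensile).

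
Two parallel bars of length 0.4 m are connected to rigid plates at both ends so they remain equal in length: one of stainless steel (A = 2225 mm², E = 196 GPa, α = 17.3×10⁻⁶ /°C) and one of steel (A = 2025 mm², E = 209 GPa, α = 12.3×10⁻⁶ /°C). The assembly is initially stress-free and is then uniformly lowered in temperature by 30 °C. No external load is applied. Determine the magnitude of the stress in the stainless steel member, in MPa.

Both members must finish at the same length. With the larger α, the stainless steel tends to over-contract; the plates restrain it, putting the stainless steel in tension and the steel in compression. With no external load the two internal forces are equal and opposite, magnitude P.
Equating the net (thermal + elastic) strains gives |α₁ − α₂|·ΔT = P·[1/(A₁E₁) + 1/(A₂E₂)].
|α₁ − α₂|·ΔT = 5×10⁻⁶ × 30 = 0.00015.
1/(A₁E₁) + 1/(A₂E₂) = 1/(2225×196×10³) + 1/(2025×209×10³) = 4.656×10⁻⁹ N⁻¹.
P = 0.00015 / 4.656×10⁻⁹ = 32220 N = 32.22 kN.
σ_{stainless steel} = P/A₁ = 32220/2225 = 14.48 MPa, tensile.

σ ≈ 14.5 MPa (tensile)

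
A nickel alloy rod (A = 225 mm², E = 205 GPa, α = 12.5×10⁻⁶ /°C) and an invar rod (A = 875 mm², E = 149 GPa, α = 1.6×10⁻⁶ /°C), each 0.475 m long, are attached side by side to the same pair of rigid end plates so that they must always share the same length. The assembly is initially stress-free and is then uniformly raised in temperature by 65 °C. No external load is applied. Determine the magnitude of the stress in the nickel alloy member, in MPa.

Both members must finish at the same length. With the larger α, the nickel alloy tends to over-expand; the plates restrain it, putting the nickel alloy in compression and the invar in tension. With no external load the two internal forces are equal and opposite, magnitude P.
Compatibility of the two members (thermal + elastic change equal): (α₁ − α₂)ΔT = P·[1/(A₁E₁) + 1/(A₂E₂)].
|α₁ − α₂|·ΔT = 10.9×10⁻⁶ × 65 = 0.0007085.
1/(A₁E₁) + 1/(A₂E₂) = 1/(225×205×10³) + 1/(875×149×10³) = 2.935×10⁻⁸ N⁻¹.
So P = 0.0007085 / 2.935×10⁻⁸ = 24.14 kN.
σ_{nickel alloy} = P/A₁ = 24140/225 = 107.3 MPa, compressive.

σ ≈ 107 MPa (compressive)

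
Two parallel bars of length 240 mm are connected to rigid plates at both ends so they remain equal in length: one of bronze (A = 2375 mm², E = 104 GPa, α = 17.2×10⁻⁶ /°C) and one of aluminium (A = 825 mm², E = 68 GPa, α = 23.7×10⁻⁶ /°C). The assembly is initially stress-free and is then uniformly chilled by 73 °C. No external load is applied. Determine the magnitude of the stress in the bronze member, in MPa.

Equilibrium of a rigid end plate with no external load gives equal and opposite internal forces ±P in the two members. Since α_{aluminium} > α_{bronze}, cooling drives the aluminium into tension and the bronze into compression.
Compatibility of the two members (thermal + elastic change equal): (α₁ − α₂)ΔT = P·[1/(A₁E₁) + 1/(A₂E₂)].
|α₁ − α₂|·ΔT = 6.5×10⁻⁶ × 73 = 0.0004745.
1/(A₁E₁) + 1/(A₂E₂) = 1/(2375×104×10³) + 1/(825×68×10³) = 2.187×10⁻⁸ N⁻¹.
So P = 0.0004745 / 2.187×10⁻⁸ = 21.69 kN.
σ_{bronze} = P/A₁ = 21690/2375 = 9.134 MPa, compressive.

σ ≈ 9.13 MPa (compressive)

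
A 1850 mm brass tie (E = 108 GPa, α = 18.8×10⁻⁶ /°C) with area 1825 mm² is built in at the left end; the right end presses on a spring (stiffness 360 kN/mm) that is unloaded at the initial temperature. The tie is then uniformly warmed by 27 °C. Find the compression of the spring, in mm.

δ ≈ 0.214 mm

Free thermal expansion: δ_free = αΔT L = 18.8×10⁻⁶ × 27 × 1850 = 0.9391 mm.
With a force P in the spring, the elastic change of the tie is PL/(AE) and that of the spring is P/k; compatibility requires their sum to equal δ_free.
So P = δ_free / [L/(AE) + 1/k] = 0.9391 / [ 1850/(1825×108×10³) + 1/(360×10³) ].
P = 0.9391 / 1.216×10⁻⁵ = 77200 N.
Spring compression = P/k = 77200/(360×10³) = 0.2144 mm.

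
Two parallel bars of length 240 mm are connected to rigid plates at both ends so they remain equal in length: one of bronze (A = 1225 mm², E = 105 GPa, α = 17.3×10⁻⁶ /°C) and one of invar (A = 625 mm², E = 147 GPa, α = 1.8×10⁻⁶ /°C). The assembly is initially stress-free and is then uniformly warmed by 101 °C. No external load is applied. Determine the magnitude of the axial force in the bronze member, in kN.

P ≈ 83.9 kN (compressive in the bronze)

Equilibrium of a rigid end plate with no external load gives equal and opposite internal forces ±P in the two members. Since α_{bronze} > α_{invar}, heating drives the bronze into compression and the invar into tension.
Setting the final lengths equal and cancelling L: (α₁ − α₂)ΔT = P/(A₁E₁) + P/(A₂E₂).
|α₁ − α₂|·ΔT = 15.5×10⁻⁶ × 101 = 0.001566.
1/(A₁E₁) + 1/(A₂E₂) = 1/(1225×105×10³) + 1/(625×147×10³) = 1.866×10⁻⁸ N⁻¹.
So P = 0.001566 / 1.866×10⁻⁸ = 83.9 kN.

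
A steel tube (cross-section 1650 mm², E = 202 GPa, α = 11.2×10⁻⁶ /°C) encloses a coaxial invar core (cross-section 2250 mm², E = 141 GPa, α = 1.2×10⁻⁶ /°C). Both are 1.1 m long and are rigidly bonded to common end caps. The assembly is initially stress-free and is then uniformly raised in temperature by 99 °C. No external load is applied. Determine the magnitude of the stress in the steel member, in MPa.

Equilibrium of a rigid end plate with no external load gives equal and opposite internal forces ±P in the two members. Since α_{steel} > α_{invar}, heating drives the steel into compression and the invar into tension.
Setting the final lengths equal and cancelling L: (α₁ − α₂)ΔT = P/(A₁E₁) + P/(A₂E₂).
|α₁ − α₂|·ΔT = 10×10⁻⁶ × 99 = 0.00099.
1/(A₁E₁) + 1/(A₂E₂) = 1/(1650×202×10³) + 1/(2250×141×10³) = 6.152×10⁻⁹ N⁻¹.
So P = 0.00099 / 6.152×10⁻⁹ = 160.9 kN.
σ_{steel} = P/A₁ = 160900/1650 = 97.52 MPa, compressive.

σ ≈ 97.5 MPa (compressive)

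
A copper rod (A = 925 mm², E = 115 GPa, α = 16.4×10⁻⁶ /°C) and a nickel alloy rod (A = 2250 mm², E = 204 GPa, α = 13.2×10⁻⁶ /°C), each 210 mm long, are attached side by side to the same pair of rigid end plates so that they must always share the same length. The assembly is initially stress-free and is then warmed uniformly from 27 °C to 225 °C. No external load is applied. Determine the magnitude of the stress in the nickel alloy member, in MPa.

σ ≈ 24.3 MPa (tensile)

The copper has the larger α, so on heating it would change length more than the nickel alloy if both were free. The rigid plates force a common final length, so the copper is put into compression and the nickel alloy into tension, with equal and opposite forces P (no external load).
Equating the net (thermal + elastic) strains gives |α₁ − α₂|·ΔT = P·[1/(A₁E₁) + 1/(A₂E₂)].
|α₁ − α₂|·ΔT = 3.2×10⁻⁶ × 198 = 0.0006336.
1/(A₁E₁) + 1/(A₂E₂) = 1/(925×115×10³) + 1/(2250×204×10³) = 1.158×10⁻⁸ N⁻¹.
So P = 0.0006336 / 1.158×10⁻⁸ = 54.72 kN.
σ_{nickel alloy} = P/A₂ = 54720/2250 = 24.32 MPa, tensile.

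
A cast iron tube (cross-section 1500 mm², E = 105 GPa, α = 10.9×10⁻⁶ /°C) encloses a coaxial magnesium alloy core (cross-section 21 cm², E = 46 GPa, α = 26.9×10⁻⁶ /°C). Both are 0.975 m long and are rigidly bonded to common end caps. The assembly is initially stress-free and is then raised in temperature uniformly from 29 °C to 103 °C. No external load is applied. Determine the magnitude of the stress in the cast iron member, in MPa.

Equilibrium of a rigid end plate with no external load gives equal and opposite internal forces ±P in the two members. Since α_{magnesium alloy} > α_{cast iron}, heating drives the magnesium alloy into compression and the cast iron into tension.
Equating the net (thermal + elastic) strains gives |α₁ − α₂|·ΔT = P·[1/(A₁E₁) + 1/(A₂E₂)].
|α₁ − α₂|·ΔT = 16×10⁻⁶ × 74 = 0.001184.
1/(A₁E₁) + 1/(A₂E₂) = 1/(1500×105×10³) + 1/(2100×46×10³) = 1.67×10⁻⁸ N⁻¹.
P = 0.001184 / 1.67×10⁻⁸ = 70890 N = 70.89 kN.
σ_{cast iron} = P/A₁ = 70890/1500 = 47.26 MPa, tensile.

σ ≈ 47.3 MPa (tensile)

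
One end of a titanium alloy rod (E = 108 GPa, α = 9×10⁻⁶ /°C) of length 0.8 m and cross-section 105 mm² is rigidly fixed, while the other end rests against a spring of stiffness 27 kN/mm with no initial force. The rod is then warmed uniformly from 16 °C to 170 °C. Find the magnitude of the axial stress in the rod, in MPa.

If the spring were absent the rod would lengthen by αΔT L = 9×10⁻⁶ × 154 × 800 = 1.109 mm.
With a force P in the spring, the elastic change of the rod is PL/(AE) and that of the spring is P/k; compatibility requires their sum to equal δ_free.
So P = δ_free / [L/(AE) + 1/k] = 1.109 / [ 800/(105×108×10³) + 1/(27×10³) ].
P = 1.109 / 0.0001076 = 10310 N.
σ = P/A = 10310/105 = 98.16 MPa.

σ ≈ 98.2 MPa (compressive)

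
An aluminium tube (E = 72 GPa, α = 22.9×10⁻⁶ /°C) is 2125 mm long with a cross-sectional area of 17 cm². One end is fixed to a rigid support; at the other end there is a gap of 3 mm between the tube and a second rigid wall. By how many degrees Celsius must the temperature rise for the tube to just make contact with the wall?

The gap closes when αΔT L = 3 mm, since the tube is still unstressed at that instant.
ΔT = 3 / (22.9×10⁻⁶ × 2125) = 61.65 °C.

ΔT ≈ 61.6 °C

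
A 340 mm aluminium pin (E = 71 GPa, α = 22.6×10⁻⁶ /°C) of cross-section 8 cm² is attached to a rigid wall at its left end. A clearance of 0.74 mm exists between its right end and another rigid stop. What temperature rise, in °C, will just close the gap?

ΔT ≈ 96.3 °C

The gap closes when αΔT L = 0.74 mm, since the pin is still unstressed at that instant.
ΔT = 0.74 / (22.6×10⁻⁶ × 340) = 96.3 °C.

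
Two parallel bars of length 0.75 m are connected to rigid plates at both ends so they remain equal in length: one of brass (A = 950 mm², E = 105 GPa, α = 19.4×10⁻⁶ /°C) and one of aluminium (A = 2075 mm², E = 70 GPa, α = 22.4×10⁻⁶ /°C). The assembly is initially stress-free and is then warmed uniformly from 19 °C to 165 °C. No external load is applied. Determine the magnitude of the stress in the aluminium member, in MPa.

σ ≈ 12.5 MPa (compressive)

Equilibrium of a rigid end plate with no external load gives equal and opposite internal forces ±P in the two members. Since α_{aluminium} > α_{brass}, heating drives the aluminium into compression and the brass into tension.
Equating the net (thermal + elastic) strains gives |α₁ − α₂|·ΔT = P·[1/(A₁E₁) + 1/(A₂E₂)].
|α₁ − α₂|·ΔT = 3×10⁻⁶ × 146 = 0.000438.
1/(A₁E₁) + 1/(A₂E₂) = 1/(950×105×10³) + 1/(2075×70×10³) = 1.691×10⁻⁸ N⁻¹.
P = 0.000438 / 1.691×10⁻⁸ = 25900 N = 25.9 kN.
σ_{aluminium} = P/A₂ = 25900/2075 = 12.48 MPa, compressive.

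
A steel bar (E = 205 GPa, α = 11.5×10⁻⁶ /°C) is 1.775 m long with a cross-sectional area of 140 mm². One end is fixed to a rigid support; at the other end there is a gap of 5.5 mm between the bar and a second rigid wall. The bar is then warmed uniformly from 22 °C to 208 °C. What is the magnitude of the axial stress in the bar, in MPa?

σ ≈ 0 MPa

Unrestrained expansion: δ_free = αΔT L = 11.5×10⁻⁶ × 186 × 1775 = 3.797 mm.
Since δ_free = 3.8 mm is less than the 5.5 mm gap, the bar never touches the wall. No axial force develops.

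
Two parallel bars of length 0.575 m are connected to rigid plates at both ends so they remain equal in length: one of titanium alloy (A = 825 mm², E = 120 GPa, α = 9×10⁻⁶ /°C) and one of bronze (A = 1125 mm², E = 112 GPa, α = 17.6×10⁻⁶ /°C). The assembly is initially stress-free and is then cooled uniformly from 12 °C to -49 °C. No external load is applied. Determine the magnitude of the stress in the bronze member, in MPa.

Both members must finish at the same length. With the larger α, the bronze tends to over-contract; the plates restrain it, putting the bronze in tension and the titanium alloy in compression. With no external load the two internal forces are equal and opposite, magnitude P.
Compatibility of the two members (thermal + elastic change equal): (α₁ − α₂)ΔT = P·[1/(A₁E₁) + 1/(A₂E₂)].
|α₁ − α₂|·ΔT = 8.6×10⁻⁶ × 61 = 0.0005246.
1/(A₁E₁) + 1/(A₂E₂) = 1/(825×120×10³) + 1/(1125×112×10³) = 1.804×10⁻⁸ N⁻¹.
P = 0.0005246 / 1.804×10⁻⁸ = 29080 N = 29.08 kN.
σ_{bronze} = P/A₂ = 29080/1125 = 25.85 MPa, tensile.

σ ≈ 25.9 MPa (tensile)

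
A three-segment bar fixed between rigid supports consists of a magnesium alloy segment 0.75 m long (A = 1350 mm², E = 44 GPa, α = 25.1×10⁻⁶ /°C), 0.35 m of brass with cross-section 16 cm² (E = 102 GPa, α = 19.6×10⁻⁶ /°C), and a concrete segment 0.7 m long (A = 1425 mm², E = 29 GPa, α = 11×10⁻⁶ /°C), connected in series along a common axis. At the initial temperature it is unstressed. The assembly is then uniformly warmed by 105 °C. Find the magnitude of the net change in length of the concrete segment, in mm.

Free thermal expansion of the whole bar: Σ αᵢΔT Lᵢ = 25.1×10⁻⁶×105×750 + 19.6×10⁻⁶×105×350 + 11×10⁻⁶×105×700 = 3.505 mm.
The walls prevent any net length change, so an axial force P (same in every segment) develops. Compatibility: P · Σ Lᵢ/(AᵢEᵢ) = δ_free.
Σ Lᵢ/(AᵢEᵢ) = 750/(1350×44×10³) + 350/(1600×102×10³) + 700/(1425×29×10³) = 3.171×10⁻⁵ mm/N.
P = 3.505 / 3.171×10⁻⁵ = 110500 N = 110.5 kN, compressive.
For the concrete segment, free thermal change = 11×10⁻⁶×105×700 = 0.8085 mm and elastic change from P = 110500×700/(1425×29×10³) = 1.873 mm; these oppose, so the net change is 1.06 mm (segment shortens).

|ΔL| ≈ 1.06 mm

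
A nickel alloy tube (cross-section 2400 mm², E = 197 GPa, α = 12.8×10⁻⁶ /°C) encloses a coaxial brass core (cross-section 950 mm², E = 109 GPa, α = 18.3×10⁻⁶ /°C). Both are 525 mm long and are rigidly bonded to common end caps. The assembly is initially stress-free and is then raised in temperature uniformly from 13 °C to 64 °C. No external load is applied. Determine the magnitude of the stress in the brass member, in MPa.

σ ≈ 25.1 MPa (compressive)

The brass has the larger α, so on heating it would change length more than the nickel alloy if both were free. The rigid plates force a common final length, so the brass is put into compression and the nickel alloy into tension, with equal and opposite forces P (no external load).
Setting the final lengths equal and cancelling L: (α₁ − α₂)ΔT = P/(A₁E₁) + P/(A₂E₂).
|α₁ − α₂|·ΔT = 5.5×10⁻⁶ × 51 = 0.0002805.
1/(A₁E₁) + 1/(A₂E₂) = 1/(2400×197×10³) + 1/(950×109×10³) = 1.177×10⁻⁸ N⁻¹.
So P = 0.0002805 / 1.177×10⁻⁸ = 23.83 kN.
σ_{brass} = P/A₂ = 23830/950 = 25.08 MPa, compressive.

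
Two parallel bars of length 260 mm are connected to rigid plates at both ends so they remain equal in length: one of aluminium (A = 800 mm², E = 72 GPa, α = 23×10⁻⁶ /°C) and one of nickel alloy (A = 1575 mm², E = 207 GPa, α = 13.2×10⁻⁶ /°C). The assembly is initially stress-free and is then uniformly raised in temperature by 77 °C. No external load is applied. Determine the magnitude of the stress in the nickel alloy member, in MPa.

σ ≈ 23.5 MPa (tensile)

Equilibrium of a rigid end plate with no external load gives equal and opposite internal forces ±P in the two members. Since α_{aluminium} > α_{nickel alloy}, heating drives the aluminium into compression and the nickel alloy into tension.
Compatibility of the two members (thermal + elastic change equal): (α₁ − α₂)ΔT = P·[1/(A₁E₁) + 1/(A₂E₂)].
|α₁ − α₂|·ΔT = 9.8×10⁻⁶ × 77 = 0.0007546.
1/(A₁E₁) + 1/(A₂E₂) = 1/(800×72×10³) + 1/(1575×207×10³) = 2.043×10⁻⁸ N⁻¹.
P = 0.0007546 / 2.043×10⁻⁸ = 36940 N = 36.94 kN.
σ_{nickel alloy} = P/A₂ = 36940/1575 = 23.45 MPa, tensile.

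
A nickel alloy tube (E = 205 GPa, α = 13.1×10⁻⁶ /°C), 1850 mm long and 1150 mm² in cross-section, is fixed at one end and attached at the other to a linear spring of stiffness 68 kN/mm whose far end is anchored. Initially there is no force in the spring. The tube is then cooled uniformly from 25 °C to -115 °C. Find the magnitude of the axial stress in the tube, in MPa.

σ ≈ 131 MPa (tensile)

Free thermal contraction: δ_free = αΔT L = 13.1×10⁻⁶ × 140 × 1850 = 3.393 mm.
With a force P in the spring, the elastic change of the tube is PL/(AE) and that of the spring is P/k; compatibility requires their sum to equal δ_free.
So P = δ_free / [L/(AE) + 1/k] = 3.393 / [ 1850/(1150×205×10³) + 1/(68×10³) ].
P = 3.393 / 2.255×10⁻⁵ = 150400 N.
σ = P/A = 150400/1150 = 130.8 MPa.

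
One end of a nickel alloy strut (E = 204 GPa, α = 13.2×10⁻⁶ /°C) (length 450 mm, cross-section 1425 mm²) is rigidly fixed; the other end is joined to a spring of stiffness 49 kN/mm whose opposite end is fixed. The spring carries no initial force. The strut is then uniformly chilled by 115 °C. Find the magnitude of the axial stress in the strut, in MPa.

The unrestrained thermal change is αΔT L = 13.2×10⁻⁶ × 115 × 450 = 0.6831 mm.
Let P be the tensile force in the spring. The strut extends elastically by PL/(AE) and the spring stretches by P/k; together these equal δ_free.
P [ L/(AE) + 1/k ] = δ_free → P [ 450/(1425×204×10³) + 1/(49×10³) ] = 0.6831.
P = 0.6831 / 2.196×10⁻⁵ = 31110 N.
σ = P/A = 31110/1425 = 21.83 MPa.

σ ≈ 21.8 MPa (tensile)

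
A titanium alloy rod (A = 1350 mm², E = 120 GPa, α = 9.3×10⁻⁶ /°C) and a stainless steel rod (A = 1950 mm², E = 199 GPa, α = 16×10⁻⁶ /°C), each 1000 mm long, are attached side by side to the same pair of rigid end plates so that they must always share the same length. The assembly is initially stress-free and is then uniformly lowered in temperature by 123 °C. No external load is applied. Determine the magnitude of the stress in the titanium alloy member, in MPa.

σ ≈ 69.8 MPa (compressive)

Both members must finish at the same length. With the larger α, the stainless steel tends to over-contract; the plates restrain it, putting the stainless steel in tension and the titanium alloy in compression. With no external load the two internal forces are equal and opposite, magnitude P.
Compatibility of the two members (thermal + elastic change equal): (α₁ − α₂)ΔT = P·[1/(A₁E₁) + 1/(A₂E₂)].
|α₁ − α₂|·ΔT = 6.7×10⁻⁶ × 123 = 0.0008241.
1/(A₁E₁) + 1/(A₂E₂) = 1/(1350×120×10³) + 1/(1950×199×10³) = 8.75×10⁻⁹ N⁻¹.
P = 0.0008241 / 8.75×10⁻⁹ = 94180 N = 94.18 kN.
σ_{titanium alloy} = P/A₁ = 94180/1350 = 69.77 MPa, compressive.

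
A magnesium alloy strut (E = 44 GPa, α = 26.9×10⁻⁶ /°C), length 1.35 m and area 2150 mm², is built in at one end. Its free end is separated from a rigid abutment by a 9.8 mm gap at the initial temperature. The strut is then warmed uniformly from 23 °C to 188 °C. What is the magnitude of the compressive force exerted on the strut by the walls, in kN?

P ≈ 0 kN

Free thermal elongation = αΔT L = 26.9×10⁻⁶ × 165 × 1350 = 5.992 mm.
This is smaller than the 9.8 mm clearance, so the strut expands freely without reaching the stop — the stress is zero.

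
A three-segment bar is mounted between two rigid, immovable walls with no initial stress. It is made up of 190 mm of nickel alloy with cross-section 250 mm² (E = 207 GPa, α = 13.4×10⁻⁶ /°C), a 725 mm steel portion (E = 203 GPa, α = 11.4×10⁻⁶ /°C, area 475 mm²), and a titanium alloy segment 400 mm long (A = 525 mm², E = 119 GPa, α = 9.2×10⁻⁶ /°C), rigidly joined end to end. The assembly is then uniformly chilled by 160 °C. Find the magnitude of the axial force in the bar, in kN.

P ≈ 132 kN (tensile)

With the walls removed the bar would change length by δ_free = Σ αᵢΔT Lᵢ = 13.4×10⁻⁶×160×190 + 11.4×10⁻⁶×160×725 + 9.2×10⁻⁶×160×400 = 2.319 mm.
The rigid supports impose zero overall length change; the single axial force P common to all segments must satisfy P Σ Lᵢ/(AᵢEᵢ) = δ_free.
The series flexibility is Σ Lᵢ/(AᵢEᵢ) = 190/(250×207×10³) + 725/(475×203×10³) + 400/(525×119×10³) = 1.759×10⁻⁵ mm/N.
P = 2.319 / 1.759×10⁻⁵ = 131800 N = 131.8 kN, tensile.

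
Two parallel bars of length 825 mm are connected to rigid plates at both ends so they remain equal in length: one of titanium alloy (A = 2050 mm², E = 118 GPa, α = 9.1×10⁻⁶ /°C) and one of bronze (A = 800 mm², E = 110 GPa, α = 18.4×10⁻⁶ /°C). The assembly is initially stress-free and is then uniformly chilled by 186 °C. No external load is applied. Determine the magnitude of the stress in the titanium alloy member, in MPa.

σ ≈ 54.4 MPa (compressive)

Both members must finish at the same length. With the larger α, the bronze tends to over-contract; the plates restrain it, putting the bronze in tension and the titanium alloy in compression. With no external load the two internal forces are equal and opposite, magnitude P.
Compatibility of the two members (thermal + elastic change equal): (α₁ − α₂)ΔT = P·[1/(A₁E₁) + 1/(A₂E₂)].
|α₁ − α₂|·ΔT = 9.3×10⁻⁶ × 186 = 0.00173.
1/(A₁E₁) + 1/(A₂E₂) = 1/(2050×118×10³) + 1/(800×110×10³) = 1.55×10⁻⁸ N⁻¹.
So P = 0.00173 / 1.55×10⁻⁸ = 111.6 kN.
σ_{titanium alloy} = P/A₁ = 111600/2050 = 54.45 MPa, compressive.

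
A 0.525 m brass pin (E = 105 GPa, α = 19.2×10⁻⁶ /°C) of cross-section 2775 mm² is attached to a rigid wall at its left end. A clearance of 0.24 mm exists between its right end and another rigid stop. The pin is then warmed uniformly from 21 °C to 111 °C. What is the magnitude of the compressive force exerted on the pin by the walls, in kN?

Free thermal elongation = αΔT L = 19.2×10⁻⁶ × 90 × 525 = 0.9072 mm.
This exceeds the 0.24 mm gap, so the wall pushes back. The portion of expansion that must be recovered elastically is δ_free − gap = 0.9072 − 0.24 = 0.6672 mm.
So σ = E(δ_free − g)/L = 105×10³ × 0.6672/525 = 133.4 MPa.
Force on the wall = σA = 133.4 × 2775 mm² = 370.3 kN.

P ≈ 370 kN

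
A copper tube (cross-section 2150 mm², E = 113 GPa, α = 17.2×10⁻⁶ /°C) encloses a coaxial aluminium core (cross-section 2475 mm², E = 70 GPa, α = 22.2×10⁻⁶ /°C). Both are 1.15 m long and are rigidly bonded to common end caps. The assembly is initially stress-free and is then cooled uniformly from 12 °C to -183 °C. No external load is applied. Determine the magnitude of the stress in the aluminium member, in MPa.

σ ≈ 39.8 MPa (tensile)

Equilibrium of a rigid end plate with no external load gives equal and opposite internal forces ±P in the two members. Since α_{aluminium} > α_{copper}, cooling drives the aluminium into tension and the copper into compression.
Setting the final lengths equal and cancelling L: (α₁ − α₂)ΔT = P/(A₁E₁) + P/(A₂E₂).
|α₁ − α₂|·ΔT = 5×10⁻⁶ × 195 = 0.000975.
1/(A₁E₁) + 1/(A₂E₂) = 1/(2150×113×10³) + 1/(2475×70×10³) = 9.888×10⁻⁹ N⁻¹.
So P = 0.000975 / 9.888×10⁻⁹ = 98.6 kN.
σ_{aluminium} = P/A₂ = 98600/2475 = 39.84 MPa, tensile.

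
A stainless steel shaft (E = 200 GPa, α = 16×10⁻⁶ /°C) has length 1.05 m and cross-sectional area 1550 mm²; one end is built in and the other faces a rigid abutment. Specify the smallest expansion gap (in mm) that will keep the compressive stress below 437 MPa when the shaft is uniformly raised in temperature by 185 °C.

g ≈ 0.814 mm

With no wall the shaft would lengthen by αΔT L = 16×10⁻⁶ × 185 × 1050 = 3.108 mm.
At the allowable stress the elastic shortening the wall may impose is σL/E = 437 × 1050 / (200×10³) = 2.294 mm.
The gap must absorb the remainder: g_min = 3.108 − 2.294 = 0.8138 mm.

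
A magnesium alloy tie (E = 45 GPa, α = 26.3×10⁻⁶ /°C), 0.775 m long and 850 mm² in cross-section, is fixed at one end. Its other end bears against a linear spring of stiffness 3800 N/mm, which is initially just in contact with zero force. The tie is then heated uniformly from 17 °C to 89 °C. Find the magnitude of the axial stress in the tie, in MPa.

σ ≈ 6.09 MPa (compressive)

The unrestrained thermal change is αΔT L = 26.3×10⁻⁶ × 72 × 775 = 1.468 mm.
Let P be the compressive force at the spring. The tie shortens elastically by PL/(AE) and the spring compresses by P/k; together these equal δ_free.
So P = δ_free / [L/(AE) + 1/k] = 1.468 / [ 775/(850×45×10³) + 1/(3800) ].
P = 1.468 / 0.0002834 = 5178 N.
σ = P/A = 5178/850 = 6.092 MPa.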